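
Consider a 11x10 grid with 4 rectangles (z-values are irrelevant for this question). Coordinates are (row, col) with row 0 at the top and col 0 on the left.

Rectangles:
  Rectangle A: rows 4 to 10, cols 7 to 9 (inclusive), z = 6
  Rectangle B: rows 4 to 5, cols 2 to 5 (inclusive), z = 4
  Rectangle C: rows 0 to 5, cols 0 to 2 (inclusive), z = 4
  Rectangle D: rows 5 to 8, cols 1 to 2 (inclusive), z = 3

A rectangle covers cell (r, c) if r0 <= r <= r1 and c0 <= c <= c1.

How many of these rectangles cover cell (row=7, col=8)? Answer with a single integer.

Answer: 1

Derivation:
Check cell (7,8):
  A: rows 4-10 cols 7-9 -> covers
  B: rows 4-5 cols 2-5 -> outside (row miss)
  C: rows 0-5 cols 0-2 -> outside (row miss)
  D: rows 5-8 cols 1-2 -> outside (col miss)
Count covering = 1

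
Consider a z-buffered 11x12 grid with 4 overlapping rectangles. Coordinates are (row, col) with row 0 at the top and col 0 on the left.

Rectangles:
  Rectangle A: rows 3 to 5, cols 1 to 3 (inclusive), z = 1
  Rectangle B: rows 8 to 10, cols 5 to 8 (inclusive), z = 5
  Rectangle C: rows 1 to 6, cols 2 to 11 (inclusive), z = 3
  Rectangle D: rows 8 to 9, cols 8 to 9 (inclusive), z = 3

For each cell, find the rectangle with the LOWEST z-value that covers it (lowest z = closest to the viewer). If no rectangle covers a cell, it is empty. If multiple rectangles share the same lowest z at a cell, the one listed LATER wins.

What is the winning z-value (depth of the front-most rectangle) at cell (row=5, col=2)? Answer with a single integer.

Answer: 1

Derivation:
Check cell (5,2):
  A: rows 3-5 cols 1-3 z=1 -> covers; best now A (z=1)
  B: rows 8-10 cols 5-8 -> outside (row miss)
  C: rows 1-6 cols 2-11 z=3 -> covers; best now A (z=1)
  D: rows 8-9 cols 8-9 -> outside (row miss)
Winner: A at z=1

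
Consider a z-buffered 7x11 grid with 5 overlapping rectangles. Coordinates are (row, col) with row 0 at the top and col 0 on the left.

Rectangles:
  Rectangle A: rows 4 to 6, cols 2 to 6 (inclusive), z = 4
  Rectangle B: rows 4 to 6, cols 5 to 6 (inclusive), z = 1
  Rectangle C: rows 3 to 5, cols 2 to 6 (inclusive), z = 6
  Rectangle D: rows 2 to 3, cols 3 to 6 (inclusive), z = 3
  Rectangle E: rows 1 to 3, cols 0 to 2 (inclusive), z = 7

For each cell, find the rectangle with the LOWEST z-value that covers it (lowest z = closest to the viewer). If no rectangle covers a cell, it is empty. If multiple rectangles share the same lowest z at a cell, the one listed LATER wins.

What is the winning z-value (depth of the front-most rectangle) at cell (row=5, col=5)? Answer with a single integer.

Answer: 1

Derivation:
Check cell (5,5):
  A: rows 4-6 cols 2-6 z=4 -> covers; best now A (z=4)
  B: rows 4-6 cols 5-6 z=1 -> covers; best now B (z=1)
  C: rows 3-5 cols 2-6 z=6 -> covers; best now B (z=1)
  D: rows 2-3 cols 3-6 -> outside (row miss)
  E: rows 1-3 cols 0-2 -> outside (row miss)
Winner: B at z=1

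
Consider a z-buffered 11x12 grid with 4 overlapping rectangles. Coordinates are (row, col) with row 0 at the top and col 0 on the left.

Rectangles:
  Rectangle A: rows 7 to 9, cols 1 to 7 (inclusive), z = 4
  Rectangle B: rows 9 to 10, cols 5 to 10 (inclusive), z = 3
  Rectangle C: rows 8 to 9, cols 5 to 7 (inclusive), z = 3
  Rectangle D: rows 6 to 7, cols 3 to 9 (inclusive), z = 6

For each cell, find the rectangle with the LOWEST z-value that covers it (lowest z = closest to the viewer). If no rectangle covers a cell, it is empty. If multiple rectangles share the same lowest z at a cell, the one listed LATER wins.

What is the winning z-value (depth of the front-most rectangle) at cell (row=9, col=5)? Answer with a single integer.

Check cell (9,5):
  A: rows 7-9 cols 1-7 z=4 -> covers; best now A (z=4)
  B: rows 9-10 cols 5-10 z=3 -> covers; best now B (z=3)
  C: rows 8-9 cols 5-7 z=3 -> covers; best now C (z=3)
  D: rows 6-7 cols 3-9 -> outside (row miss)
Winner: C at z=3

Answer: 3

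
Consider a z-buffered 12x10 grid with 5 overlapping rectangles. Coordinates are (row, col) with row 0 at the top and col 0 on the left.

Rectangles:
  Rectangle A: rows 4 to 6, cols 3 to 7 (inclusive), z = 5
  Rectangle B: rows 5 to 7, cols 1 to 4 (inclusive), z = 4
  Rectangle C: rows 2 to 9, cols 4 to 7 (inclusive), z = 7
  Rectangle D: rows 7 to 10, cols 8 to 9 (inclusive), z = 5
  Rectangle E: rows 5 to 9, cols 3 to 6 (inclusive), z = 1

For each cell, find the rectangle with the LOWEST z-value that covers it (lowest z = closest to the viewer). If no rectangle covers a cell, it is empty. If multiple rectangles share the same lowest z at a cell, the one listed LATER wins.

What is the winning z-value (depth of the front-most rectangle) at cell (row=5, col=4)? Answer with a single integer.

Check cell (5,4):
  A: rows 4-6 cols 3-7 z=5 -> covers; best now A (z=5)
  B: rows 5-7 cols 1-4 z=4 -> covers; best now B (z=4)
  C: rows 2-9 cols 4-7 z=7 -> covers; best now B (z=4)
  D: rows 7-10 cols 8-9 -> outside (row miss)
  E: rows 5-9 cols 3-6 z=1 -> covers; best now E (z=1)
Winner: E at z=1

Answer: 1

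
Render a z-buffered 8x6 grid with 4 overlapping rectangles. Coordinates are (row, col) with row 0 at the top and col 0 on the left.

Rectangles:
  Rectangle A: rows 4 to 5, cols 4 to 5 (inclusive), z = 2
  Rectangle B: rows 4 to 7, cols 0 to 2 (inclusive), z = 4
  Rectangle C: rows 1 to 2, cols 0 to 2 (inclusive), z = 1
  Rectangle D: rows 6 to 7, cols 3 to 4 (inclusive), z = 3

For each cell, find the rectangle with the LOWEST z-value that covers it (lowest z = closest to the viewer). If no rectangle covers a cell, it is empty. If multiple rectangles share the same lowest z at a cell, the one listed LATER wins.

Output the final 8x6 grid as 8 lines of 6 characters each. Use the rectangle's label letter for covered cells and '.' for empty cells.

......
CCC...
CCC...
......
BBB.AA
BBB.AA
BBBDD.
BBBDD.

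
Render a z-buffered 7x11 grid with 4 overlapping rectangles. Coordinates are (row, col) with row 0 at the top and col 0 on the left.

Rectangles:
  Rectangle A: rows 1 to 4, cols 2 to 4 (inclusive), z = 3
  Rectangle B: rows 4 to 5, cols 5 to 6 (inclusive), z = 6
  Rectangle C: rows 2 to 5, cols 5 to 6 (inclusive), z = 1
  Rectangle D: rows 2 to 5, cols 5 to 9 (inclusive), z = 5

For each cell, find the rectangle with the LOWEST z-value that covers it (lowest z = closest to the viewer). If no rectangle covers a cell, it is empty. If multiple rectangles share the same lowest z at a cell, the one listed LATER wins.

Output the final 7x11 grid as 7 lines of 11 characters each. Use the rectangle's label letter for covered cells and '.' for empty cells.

...........
..AAA......
..AAACCDDD.
..AAACCDDD.
..AAACCDDD.
.....CCDDD.
...........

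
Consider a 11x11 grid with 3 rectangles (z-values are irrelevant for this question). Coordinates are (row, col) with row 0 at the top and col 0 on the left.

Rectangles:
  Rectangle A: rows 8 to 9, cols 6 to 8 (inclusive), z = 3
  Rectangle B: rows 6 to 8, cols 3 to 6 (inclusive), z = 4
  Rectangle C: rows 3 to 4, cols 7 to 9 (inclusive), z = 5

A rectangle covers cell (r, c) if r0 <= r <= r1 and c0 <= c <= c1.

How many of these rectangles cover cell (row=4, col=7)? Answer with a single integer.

Check cell (4,7):
  A: rows 8-9 cols 6-8 -> outside (row miss)
  B: rows 6-8 cols 3-6 -> outside (row miss)
  C: rows 3-4 cols 7-9 -> covers
Count covering = 1

Answer: 1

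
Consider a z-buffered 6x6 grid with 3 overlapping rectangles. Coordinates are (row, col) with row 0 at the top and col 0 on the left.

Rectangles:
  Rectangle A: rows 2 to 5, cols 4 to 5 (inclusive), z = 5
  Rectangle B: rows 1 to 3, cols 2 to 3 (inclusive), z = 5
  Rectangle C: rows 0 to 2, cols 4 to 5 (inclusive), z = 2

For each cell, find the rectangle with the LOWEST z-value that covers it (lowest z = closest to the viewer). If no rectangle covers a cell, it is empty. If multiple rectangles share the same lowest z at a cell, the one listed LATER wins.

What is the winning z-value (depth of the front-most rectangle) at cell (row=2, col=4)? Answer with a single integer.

Answer: 2

Derivation:
Check cell (2,4):
  A: rows 2-5 cols 4-5 z=5 -> covers; best now A (z=5)
  B: rows 1-3 cols 2-3 -> outside (col miss)
  C: rows 0-2 cols 4-5 z=2 -> covers; best now C (z=2)
Winner: C at z=2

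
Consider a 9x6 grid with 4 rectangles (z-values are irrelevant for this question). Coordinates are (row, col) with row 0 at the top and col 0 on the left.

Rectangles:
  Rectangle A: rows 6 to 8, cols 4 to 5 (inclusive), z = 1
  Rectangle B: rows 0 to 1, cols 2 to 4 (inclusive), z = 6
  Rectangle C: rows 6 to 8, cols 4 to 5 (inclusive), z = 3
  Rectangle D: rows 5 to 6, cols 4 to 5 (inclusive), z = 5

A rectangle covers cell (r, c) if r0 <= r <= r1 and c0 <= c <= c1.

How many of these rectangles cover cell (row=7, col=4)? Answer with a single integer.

Answer: 2

Derivation:
Check cell (7,4):
  A: rows 6-8 cols 4-5 -> covers
  B: rows 0-1 cols 2-4 -> outside (row miss)
  C: rows 6-8 cols 4-5 -> covers
  D: rows 5-6 cols 4-5 -> outside (row miss)
Count covering = 2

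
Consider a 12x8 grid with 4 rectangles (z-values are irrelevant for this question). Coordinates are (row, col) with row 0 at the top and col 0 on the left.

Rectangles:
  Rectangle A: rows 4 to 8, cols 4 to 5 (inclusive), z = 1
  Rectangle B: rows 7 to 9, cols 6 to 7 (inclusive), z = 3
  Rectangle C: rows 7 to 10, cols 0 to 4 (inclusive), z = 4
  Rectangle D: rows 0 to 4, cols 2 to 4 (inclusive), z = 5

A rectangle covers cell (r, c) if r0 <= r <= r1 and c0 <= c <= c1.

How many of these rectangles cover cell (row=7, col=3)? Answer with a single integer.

Answer: 1

Derivation:
Check cell (7,3):
  A: rows 4-8 cols 4-5 -> outside (col miss)
  B: rows 7-9 cols 6-7 -> outside (col miss)
  C: rows 7-10 cols 0-4 -> covers
  D: rows 0-4 cols 2-4 -> outside (row miss)
Count covering = 1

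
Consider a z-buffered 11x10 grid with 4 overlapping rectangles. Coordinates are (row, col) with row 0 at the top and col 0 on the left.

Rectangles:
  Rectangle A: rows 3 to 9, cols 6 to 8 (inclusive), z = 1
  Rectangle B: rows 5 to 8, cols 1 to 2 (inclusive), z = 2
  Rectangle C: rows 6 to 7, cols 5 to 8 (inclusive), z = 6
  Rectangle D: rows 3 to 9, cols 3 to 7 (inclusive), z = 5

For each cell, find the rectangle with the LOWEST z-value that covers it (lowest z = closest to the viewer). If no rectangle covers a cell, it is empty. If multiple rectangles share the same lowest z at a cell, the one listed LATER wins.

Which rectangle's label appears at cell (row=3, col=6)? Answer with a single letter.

Check cell (3,6):
  A: rows 3-9 cols 6-8 z=1 -> covers; best now A (z=1)
  B: rows 5-8 cols 1-2 -> outside (row miss)
  C: rows 6-7 cols 5-8 -> outside (row miss)
  D: rows 3-9 cols 3-7 z=5 -> covers; best now A (z=1)
Winner: A at z=1

Answer: A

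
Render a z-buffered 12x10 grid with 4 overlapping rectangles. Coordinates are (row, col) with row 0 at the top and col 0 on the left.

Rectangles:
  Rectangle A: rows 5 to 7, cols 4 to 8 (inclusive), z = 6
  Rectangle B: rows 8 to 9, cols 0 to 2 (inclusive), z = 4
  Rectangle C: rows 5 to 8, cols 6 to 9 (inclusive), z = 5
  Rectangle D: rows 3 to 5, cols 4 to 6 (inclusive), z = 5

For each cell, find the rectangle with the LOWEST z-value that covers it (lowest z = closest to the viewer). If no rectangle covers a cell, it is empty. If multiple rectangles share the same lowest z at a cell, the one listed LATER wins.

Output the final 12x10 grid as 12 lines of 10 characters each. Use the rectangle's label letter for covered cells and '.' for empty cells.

..........
..........
..........
....DDD...
....DDD...
....DDDCCC
....AACCCC
....AACCCC
BBB...CCCC
BBB.......
..........
..........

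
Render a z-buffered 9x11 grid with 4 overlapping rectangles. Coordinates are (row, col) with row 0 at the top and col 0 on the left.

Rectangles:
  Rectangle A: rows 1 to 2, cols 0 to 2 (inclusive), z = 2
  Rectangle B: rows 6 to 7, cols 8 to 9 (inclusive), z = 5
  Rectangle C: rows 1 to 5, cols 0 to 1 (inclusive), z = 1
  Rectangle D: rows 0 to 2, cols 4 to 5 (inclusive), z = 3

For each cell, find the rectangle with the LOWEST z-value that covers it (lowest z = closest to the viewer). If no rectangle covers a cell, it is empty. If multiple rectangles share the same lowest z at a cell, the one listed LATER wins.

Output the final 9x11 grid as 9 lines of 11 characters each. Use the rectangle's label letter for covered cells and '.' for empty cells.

....DD.....
CCA.DD.....
CCA.DD.....
CC.........
CC.........
CC.........
........BB.
........BB.
...........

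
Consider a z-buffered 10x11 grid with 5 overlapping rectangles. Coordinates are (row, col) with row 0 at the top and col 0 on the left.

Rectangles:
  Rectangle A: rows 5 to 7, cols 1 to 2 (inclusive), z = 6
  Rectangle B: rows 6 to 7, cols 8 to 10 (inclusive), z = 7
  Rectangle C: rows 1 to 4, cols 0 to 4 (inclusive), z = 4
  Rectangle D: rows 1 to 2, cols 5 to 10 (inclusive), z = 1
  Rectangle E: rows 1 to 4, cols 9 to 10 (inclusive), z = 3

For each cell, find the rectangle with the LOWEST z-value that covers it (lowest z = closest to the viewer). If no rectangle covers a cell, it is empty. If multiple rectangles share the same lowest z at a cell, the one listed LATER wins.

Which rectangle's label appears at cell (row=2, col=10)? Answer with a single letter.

Answer: D

Derivation:
Check cell (2,10):
  A: rows 5-7 cols 1-2 -> outside (row miss)
  B: rows 6-7 cols 8-10 -> outside (row miss)
  C: rows 1-4 cols 0-4 -> outside (col miss)
  D: rows 1-2 cols 5-10 z=1 -> covers; best now D (z=1)
  E: rows 1-4 cols 9-10 z=3 -> covers; best now D (z=1)
Winner: D at z=1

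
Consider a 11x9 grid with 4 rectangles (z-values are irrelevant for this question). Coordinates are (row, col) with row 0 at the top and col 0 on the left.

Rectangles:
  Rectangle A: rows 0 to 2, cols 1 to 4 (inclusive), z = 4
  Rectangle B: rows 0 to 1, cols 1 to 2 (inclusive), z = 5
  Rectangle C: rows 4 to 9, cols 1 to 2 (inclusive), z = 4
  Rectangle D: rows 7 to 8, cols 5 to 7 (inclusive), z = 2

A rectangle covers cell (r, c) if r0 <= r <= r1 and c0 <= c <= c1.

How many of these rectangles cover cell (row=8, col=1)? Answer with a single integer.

Check cell (8,1):
  A: rows 0-2 cols 1-4 -> outside (row miss)
  B: rows 0-1 cols 1-2 -> outside (row miss)
  C: rows 4-9 cols 1-2 -> covers
  D: rows 7-8 cols 5-7 -> outside (col miss)
Count covering = 1

Answer: 1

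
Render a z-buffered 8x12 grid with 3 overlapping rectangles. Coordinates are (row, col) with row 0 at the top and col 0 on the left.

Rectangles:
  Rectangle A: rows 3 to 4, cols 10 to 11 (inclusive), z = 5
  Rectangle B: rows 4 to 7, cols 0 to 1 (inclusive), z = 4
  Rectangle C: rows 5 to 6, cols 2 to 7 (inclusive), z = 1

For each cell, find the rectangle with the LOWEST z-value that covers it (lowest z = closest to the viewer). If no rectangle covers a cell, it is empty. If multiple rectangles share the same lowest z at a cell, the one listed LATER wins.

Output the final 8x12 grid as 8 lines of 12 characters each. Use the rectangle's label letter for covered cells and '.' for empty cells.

............
............
............
..........AA
BB........AA
BBCCCCCC....
BBCCCCCC....
BB..........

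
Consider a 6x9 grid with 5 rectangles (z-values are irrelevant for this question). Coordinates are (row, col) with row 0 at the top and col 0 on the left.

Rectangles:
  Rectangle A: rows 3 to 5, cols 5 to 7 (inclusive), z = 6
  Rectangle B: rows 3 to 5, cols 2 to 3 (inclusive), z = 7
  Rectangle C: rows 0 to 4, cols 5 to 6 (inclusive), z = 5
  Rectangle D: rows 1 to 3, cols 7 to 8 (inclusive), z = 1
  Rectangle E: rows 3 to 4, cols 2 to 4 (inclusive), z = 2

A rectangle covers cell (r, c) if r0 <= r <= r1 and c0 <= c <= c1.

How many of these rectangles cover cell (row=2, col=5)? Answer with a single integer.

Check cell (2,5):
  A: rows 3-5 cols 5-7 -> outside (row miss)
  B: rows 3-5 cols 2-3 -> outside (row miss)
  C: rows 0-4 cols 5-6 -> covers
  D: rows 1-3 cols 7-8 -> outside (col miss)
  E: rows 3-4 cols 2-4 -> outside (row miss)
Count covering = 1

Answer: 1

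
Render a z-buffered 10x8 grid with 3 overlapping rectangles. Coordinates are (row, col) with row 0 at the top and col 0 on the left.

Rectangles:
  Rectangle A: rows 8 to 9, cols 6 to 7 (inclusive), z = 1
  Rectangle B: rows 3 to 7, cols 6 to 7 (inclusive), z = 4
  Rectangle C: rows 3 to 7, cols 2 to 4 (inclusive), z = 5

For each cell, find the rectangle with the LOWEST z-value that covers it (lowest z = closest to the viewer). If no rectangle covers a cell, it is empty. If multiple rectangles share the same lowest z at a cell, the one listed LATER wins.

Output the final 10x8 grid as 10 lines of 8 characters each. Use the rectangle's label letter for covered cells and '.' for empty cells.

........
........
........
..CCC.BB
..CCC.BB
..CCC.BB
..CCC.BB
..CCC.BB
......AA
......AA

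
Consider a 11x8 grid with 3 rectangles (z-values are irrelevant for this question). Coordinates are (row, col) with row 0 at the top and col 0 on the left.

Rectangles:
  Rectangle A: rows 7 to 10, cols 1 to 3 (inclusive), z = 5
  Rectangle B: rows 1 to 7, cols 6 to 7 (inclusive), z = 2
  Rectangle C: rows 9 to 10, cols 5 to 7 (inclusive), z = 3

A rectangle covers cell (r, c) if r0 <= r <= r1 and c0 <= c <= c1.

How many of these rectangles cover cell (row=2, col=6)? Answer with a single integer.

Answer: 1

Derivation:
Check cell (2,6):
  A: rows 7-10 cols 1-3 -> outside (row miss)
  B: rows 1-7 cols 6-7 -> covers
  C: rows 9-10 cols 5-7 -> outside (row miss)
Count covering = 1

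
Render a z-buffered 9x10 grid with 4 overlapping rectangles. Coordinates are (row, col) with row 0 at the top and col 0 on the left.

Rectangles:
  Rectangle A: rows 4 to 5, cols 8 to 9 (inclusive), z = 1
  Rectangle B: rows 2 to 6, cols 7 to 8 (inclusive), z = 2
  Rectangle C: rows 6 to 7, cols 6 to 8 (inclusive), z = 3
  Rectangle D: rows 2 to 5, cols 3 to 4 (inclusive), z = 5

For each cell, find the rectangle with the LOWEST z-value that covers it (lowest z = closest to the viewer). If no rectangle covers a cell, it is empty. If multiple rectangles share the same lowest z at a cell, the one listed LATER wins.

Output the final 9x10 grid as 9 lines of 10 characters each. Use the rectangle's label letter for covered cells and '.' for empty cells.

..........
..........
...DD..BB.
...DD..BB.
...DD..BAA
...DD..BAA
......CBB.
......CCC.
..........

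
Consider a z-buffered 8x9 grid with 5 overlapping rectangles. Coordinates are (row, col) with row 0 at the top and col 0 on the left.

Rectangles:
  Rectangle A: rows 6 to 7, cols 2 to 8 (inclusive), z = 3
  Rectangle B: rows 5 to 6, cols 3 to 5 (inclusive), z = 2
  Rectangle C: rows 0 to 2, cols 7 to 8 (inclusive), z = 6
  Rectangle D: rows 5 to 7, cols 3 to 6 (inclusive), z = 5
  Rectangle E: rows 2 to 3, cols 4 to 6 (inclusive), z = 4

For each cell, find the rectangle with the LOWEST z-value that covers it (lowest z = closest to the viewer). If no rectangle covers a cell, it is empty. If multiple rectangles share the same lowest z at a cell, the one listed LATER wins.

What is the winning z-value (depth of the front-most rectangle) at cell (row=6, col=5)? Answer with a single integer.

Answer: 2

Derivation:
Check cell (6,5):
  A: rows 6-7 cols 2-8 z=3 -> covers; best now A (z=3)
  B: rows 5-6 cols 3-5 z=2 -> covers; best now B (z=2)
  C: rows 0-2 cols 7-8 -> outside (row miss)
  D: rows 5-7 cols 3-6 z=5 -> covers; best now B (z=2)
  E: rows 2-3 cols 4-6 -> outside (row miss)
Winner: B at z=2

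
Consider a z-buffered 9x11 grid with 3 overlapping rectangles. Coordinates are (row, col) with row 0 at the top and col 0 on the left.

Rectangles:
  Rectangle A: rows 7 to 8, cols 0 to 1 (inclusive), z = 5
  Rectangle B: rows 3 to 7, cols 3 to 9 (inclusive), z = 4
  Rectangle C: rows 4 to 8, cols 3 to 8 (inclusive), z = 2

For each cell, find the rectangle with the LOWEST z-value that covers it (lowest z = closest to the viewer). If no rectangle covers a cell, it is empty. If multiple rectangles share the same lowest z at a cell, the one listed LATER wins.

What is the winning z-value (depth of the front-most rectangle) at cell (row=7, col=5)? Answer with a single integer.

Check cell (7,5):
  A: rows 7-8 cols 0-1 -> outside (col miss)
  B: rows 3-7 cols 3-9 z=4 -> covers; best now B (z=4)
  C: rows 4-8 cols 3-8 z=2 -> covers; best now C (z=2)
Winner: C at z=2

Answer: 2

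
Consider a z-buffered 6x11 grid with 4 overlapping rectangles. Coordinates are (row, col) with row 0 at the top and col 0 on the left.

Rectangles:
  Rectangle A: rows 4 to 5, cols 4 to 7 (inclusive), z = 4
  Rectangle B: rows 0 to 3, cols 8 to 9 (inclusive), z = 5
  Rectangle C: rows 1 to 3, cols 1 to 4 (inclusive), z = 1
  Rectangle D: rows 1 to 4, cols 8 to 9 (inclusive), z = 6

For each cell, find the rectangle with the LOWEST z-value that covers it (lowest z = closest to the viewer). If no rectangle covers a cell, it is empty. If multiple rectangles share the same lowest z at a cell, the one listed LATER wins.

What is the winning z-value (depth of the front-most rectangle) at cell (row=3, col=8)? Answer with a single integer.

Answer: 5

Derivation:
Check cell (3,8):
  A: rows 4-5 cols 4-7 -> outside (row miss)
  B: rows 0-3 cols 8-9 z=5 -> covers; best now B (z=5)
  C: rows 1-3 cols 1-4 -> outside (col miss)
  D: rows 1-4 cols 8-9 z=6 -> covers; best now B (z=5)
Winner: B at z=5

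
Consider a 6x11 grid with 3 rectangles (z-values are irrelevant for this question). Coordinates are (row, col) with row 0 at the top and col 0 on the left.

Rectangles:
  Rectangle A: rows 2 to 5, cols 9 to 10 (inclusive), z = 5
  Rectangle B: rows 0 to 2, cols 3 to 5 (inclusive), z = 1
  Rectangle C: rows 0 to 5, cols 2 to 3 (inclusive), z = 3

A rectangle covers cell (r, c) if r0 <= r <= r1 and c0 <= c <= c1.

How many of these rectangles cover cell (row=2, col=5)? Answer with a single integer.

Check cell (2,5):
  A: rows 2-5 cols 9-10 -> outside (col miss)
  B: rows 0-2 cols 3-5 -> covers
  C: rows 0-5 cols 2-3 -> outside (col miss)
Count covering = 1

Answer: 1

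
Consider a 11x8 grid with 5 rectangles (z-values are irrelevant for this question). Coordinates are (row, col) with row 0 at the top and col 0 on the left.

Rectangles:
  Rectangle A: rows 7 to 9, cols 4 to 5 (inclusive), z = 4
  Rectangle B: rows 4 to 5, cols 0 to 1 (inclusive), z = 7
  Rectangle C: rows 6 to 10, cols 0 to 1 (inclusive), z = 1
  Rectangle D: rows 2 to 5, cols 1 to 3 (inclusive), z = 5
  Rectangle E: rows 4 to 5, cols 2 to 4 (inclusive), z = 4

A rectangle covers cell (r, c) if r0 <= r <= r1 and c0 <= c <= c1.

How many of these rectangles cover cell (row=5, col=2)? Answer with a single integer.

Check cell (5,2):
  A: rows 7-9 cols 4-5 -> outside (row miss)
  B: rows 4-5 cols 0-1 -> outside (col miss)
  C: rows 6-10 cols 0-1 -> outside (row miss)
  D: rows 2-5 cols 1-3 -> covers
  E: rows 4-5 cols 2-4 -> covers
Count covering = 2

Answer: 2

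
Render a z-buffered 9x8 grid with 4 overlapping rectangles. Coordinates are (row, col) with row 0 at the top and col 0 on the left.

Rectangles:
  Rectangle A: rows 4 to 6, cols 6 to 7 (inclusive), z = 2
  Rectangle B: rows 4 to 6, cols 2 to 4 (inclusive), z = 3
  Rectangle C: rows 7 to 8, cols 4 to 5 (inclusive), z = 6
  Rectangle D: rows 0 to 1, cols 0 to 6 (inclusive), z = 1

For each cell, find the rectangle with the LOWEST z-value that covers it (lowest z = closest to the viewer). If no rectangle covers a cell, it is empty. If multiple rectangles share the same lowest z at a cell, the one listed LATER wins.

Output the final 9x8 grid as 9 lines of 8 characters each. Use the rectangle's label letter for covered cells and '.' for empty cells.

DDDDDDD.
DDDDDDD.
........
........
..BBB.AA
..BBB.AA
..BBB.AA
....CC..
....CC..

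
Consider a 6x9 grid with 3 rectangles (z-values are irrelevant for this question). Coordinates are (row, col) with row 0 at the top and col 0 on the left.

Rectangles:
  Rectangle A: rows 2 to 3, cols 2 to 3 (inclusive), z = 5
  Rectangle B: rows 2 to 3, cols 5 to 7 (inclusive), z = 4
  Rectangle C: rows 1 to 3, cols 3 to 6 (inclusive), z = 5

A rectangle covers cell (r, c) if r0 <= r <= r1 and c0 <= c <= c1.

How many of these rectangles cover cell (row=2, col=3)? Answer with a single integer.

Check cell (2,3):
  A: rows 2-3 cols 2-3 -> covers
  B: rows 2-3 cols 5-7 -> outside (col miss)
  C: rows 1-3 cols 3-6 -> covers
Count covering = 2

Answer: 2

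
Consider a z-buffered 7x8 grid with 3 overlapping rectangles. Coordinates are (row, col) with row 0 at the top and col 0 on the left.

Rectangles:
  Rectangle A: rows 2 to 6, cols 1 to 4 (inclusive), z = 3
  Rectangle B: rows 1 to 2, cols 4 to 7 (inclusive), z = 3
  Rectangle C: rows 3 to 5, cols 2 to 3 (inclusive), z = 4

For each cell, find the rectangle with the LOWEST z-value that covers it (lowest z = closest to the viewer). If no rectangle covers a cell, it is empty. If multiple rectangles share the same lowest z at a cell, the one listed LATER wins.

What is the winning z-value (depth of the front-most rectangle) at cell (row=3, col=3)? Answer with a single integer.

Answer: 3

Derivation:
Check cell (3,3):
  A: rows 2-6 cols 1-4 z=3 -> covers; best now A (z=3)
  B: rows 1-2 cols 4-7 -> outside (row miss)
  C: rows 3-5 cols 2-3 z=4 -> covers; best now A (z=3)
Winner: A at z=3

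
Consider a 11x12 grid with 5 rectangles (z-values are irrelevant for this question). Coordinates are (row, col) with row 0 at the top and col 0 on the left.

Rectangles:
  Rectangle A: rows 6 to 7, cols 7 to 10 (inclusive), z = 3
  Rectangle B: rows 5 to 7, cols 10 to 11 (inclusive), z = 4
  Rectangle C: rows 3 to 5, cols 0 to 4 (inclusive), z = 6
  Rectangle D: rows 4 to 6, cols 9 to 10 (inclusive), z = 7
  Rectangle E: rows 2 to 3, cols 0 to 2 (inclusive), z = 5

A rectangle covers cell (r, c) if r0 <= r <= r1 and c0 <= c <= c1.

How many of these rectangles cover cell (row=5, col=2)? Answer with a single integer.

Answer: 1

Derivation:
Check cell (5,2):
  A: rows 6-7 cols 7-10 -> outside (row miss)
  B: rows 5-7 cols 10-11 -> outside (col miss)
  C: rows 3-5 cols 0-4 -> covers
  D: rows 4-6 cols 9-10 -> outside (col miss)
  E: rows 2-3 cols 0-2 -> outside (row miss)
Count covering = 1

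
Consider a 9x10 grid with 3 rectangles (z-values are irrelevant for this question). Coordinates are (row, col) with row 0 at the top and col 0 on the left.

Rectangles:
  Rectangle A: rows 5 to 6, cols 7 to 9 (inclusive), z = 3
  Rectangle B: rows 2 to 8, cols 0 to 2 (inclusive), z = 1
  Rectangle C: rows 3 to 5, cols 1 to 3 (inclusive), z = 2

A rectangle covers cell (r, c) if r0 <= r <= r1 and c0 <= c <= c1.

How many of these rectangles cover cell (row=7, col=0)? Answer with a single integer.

Answer: 1

Derivation:
Check cell (7,0):
  A: rows 5-6 cols 7-9 -> outside (row miss)
  B: rows 2-8 cols 0-2 -> covers
  C: rows 3-5 cols 1-3 -> outside (row miss)
Count covering = 1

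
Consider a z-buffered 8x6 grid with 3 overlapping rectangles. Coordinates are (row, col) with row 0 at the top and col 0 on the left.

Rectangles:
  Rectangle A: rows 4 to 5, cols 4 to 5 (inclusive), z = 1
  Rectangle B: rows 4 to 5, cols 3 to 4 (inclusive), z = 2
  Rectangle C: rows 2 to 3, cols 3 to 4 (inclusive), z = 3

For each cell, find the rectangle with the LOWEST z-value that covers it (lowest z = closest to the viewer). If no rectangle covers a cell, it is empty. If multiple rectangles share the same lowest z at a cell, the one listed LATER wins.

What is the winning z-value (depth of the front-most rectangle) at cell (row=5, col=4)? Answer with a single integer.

Answer: 1

Derivation:
Check cell (5,4):
  A: rows 4-5 cols 4-5 z=1 -> covers; best now A (z=1)
  B: rows 4-5 cols 3-4 z=2 -> covers; best now A (z=1)
  C: rows 2-3 cols 3-4 -> outside (row miss)
Winner: A at z=1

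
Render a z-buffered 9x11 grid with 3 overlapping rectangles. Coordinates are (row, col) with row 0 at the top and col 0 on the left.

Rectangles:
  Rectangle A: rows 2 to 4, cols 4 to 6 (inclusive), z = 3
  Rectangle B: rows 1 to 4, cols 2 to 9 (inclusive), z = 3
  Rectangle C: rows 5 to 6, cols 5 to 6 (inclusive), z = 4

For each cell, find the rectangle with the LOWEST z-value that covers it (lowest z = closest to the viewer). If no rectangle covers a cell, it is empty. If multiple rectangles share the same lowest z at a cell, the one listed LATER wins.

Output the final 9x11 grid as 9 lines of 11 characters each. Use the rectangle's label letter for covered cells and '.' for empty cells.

...........
..BBBBBBBB.
..BBBBBBBB.
..BBBBBBBB.
..BBBBBBBB.
.....CC....
.....CC....
...........
...........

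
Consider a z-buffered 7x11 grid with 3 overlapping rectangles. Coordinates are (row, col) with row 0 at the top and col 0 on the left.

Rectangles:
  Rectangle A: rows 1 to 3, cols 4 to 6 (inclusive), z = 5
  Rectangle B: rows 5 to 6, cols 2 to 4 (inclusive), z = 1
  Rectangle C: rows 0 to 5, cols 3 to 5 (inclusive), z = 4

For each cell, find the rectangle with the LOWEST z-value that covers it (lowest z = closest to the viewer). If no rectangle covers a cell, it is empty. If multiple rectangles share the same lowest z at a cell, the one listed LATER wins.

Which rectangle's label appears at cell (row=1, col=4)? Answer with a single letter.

Check cell (1,4):
  A: rows 1-3 cols 4-6 z=5 -> covers; best now A (z=5)
  B: rows 5-6 cols 2-4 -> outside (row miss)
  C: rows 0-5 cols 3-5 z=4 -> covers; best now C (z=4)
Winner: C at z=4

Answer: C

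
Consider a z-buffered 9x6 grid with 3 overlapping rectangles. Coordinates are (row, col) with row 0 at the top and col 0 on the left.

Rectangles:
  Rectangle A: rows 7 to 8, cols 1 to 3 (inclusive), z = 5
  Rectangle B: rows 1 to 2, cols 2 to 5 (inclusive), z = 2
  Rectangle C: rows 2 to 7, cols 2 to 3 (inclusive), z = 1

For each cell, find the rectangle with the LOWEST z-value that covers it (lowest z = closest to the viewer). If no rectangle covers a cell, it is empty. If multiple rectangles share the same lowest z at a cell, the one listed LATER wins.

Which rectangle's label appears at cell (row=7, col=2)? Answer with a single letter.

Answer: C

Derivation:
Check cell (7,2):
  A: rows 7-8 cols 1-3 z=5 -> covers; best now A (z=5)
  B: rows 1-2 cols 2-5 -> outside (row miss)
  C: rows 2-7 cols 2-3 z=1 -> covers; best now C (z=1)
Winner: C at z=1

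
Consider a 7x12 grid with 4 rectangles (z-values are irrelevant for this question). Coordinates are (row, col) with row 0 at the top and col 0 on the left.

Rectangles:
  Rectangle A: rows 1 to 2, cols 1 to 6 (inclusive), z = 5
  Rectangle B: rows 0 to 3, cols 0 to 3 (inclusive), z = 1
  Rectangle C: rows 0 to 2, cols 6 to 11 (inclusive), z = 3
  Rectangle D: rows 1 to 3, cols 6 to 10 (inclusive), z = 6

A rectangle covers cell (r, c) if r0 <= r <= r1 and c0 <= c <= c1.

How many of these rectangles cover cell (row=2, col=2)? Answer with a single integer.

Answer: 2

Derivation:
Check cell (2,2):
  A: rows 1-2 cols 1-6 -> covers
  B: rows 0-3 cols 0-3 -> covers
  C: rows 0-2 cols 6-11 -> outside (col miss)
  D: rows 1-3 cols 6-10 -> outside (col miss)
Count covering = 2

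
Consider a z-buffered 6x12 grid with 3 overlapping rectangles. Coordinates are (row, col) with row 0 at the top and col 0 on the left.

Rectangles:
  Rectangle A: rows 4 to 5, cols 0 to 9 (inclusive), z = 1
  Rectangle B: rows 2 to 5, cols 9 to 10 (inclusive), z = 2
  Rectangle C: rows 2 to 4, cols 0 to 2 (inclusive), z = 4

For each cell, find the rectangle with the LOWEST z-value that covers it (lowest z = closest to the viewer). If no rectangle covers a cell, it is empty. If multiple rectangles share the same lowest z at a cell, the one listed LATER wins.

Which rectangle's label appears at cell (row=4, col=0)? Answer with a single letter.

Answer: A

Derivation:
Check cell (4,0):
  A: rows 4-5 cols 0-9 z=1 -> covers; best now A (z=1)
  B: rows 2-5 cols 9-10 -> outside (col miss)
  C: rows 2-4 cols 0-2 z=4 -> covers; best now A (z=1)
Winner: A at z=1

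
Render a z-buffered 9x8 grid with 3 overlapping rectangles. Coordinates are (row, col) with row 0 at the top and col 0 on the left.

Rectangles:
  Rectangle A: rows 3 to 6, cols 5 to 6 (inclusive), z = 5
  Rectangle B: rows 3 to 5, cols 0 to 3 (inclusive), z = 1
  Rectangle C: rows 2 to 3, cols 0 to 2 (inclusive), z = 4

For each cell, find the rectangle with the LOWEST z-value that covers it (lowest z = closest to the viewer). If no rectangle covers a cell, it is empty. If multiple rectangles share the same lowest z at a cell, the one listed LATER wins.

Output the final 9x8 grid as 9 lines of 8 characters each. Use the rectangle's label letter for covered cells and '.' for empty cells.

........
........
CCC.....
BBBB.AA.
BBBB.AA.
BBBB.AA.
.....AA.
........
........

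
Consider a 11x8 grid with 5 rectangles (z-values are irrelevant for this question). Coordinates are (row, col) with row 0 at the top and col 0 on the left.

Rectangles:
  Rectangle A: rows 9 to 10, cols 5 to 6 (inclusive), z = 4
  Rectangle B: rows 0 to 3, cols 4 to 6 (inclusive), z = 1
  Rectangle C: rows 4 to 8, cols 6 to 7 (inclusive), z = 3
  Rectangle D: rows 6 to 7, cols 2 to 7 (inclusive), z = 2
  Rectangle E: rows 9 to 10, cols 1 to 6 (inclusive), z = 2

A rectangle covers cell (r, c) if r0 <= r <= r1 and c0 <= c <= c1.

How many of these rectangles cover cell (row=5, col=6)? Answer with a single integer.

Check cell (5,6):
  A: rows 9-10 cols 5-6 -> outside (row miss)
  B: rows 0-3 cols 4-6 -> outside (row miss)
  C: rows 4-8 cols 6-7 -> covers
  D: rows 6-7 cols 2-7 -> outside (row miss)
  E: rows 9-10 cols 1-6 -> outside (row miss)
Count covering = 1

Answer: 1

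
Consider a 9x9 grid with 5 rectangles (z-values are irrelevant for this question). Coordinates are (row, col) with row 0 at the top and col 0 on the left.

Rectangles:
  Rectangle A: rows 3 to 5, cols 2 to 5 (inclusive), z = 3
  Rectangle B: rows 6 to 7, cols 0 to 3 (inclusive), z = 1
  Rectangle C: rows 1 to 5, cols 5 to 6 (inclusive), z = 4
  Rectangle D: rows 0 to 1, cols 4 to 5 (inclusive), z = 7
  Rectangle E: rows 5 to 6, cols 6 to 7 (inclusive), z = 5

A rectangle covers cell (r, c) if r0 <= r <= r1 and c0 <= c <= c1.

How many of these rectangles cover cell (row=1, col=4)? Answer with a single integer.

Answer: 1

Derivation:
Check cell (1,4):
  A: rows 3-5 cols 2-5 -> outside (row miss)
  B: rows 6-7 cols 0-3 -> outside (row miss)
  C: rows 1-5 cols 5-6 -> outside (col miss)
  D: rows 0-1 cols 4-5 -> covers
  E: rows 5-6 cols 6-7 -> outside (row miss)
Count covering = 1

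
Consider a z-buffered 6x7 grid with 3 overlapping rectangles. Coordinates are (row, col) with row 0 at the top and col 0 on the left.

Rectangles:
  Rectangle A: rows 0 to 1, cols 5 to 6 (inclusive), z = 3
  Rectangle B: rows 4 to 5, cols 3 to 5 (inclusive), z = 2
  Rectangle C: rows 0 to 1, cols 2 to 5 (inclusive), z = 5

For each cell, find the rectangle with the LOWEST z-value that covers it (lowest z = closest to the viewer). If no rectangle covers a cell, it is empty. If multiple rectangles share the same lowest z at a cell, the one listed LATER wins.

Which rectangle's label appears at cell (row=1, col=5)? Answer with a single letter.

Answer: A

Derivation:
Check cell (1,5):
  A: rows 0-1 cols 5-6 z=3 -> covers; best now A (z=3)
  B: rows 4-5 cols 3-5 -> outside (row miss)
  C: rows 0-1 cols 2-5 z=5 -> covers; best now A (z=3)
Winner: A at z=3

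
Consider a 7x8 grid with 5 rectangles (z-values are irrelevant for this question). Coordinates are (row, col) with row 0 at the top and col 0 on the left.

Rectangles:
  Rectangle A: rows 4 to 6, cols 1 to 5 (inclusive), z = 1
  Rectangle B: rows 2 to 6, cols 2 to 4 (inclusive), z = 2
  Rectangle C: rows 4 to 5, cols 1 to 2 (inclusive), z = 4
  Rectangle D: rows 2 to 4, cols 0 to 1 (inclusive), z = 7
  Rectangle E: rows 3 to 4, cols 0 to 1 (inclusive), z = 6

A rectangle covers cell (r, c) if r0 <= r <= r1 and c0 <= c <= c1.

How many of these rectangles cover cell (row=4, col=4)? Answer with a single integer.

Check cell (4,4):
  A: rows 4-6 cols 1-5 -> covers
  B: rows 2-6 cols 2-4 -> covers
  C: rows 4-5 cols 1-2 -> outside (col miss)
  D: rows 2-4 cols 0-1 -> outside (col miss)
  E: rows 3-4 cols 0-1 -> outside (col miss)
Count covering = 2

Answer: 2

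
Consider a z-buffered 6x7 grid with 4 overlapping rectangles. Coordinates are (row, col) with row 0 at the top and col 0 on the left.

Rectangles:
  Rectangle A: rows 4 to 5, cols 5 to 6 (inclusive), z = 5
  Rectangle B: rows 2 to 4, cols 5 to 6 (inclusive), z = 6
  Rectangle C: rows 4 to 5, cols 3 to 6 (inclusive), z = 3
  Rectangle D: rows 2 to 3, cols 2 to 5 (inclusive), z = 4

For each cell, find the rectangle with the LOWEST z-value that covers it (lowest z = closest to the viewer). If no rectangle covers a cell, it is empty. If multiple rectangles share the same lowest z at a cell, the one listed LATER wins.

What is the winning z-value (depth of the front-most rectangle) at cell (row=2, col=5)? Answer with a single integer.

Answer: 4

Derivation:
Check cell (2,5):
  A: rows 4-5 cols 5-6 -> outside (row miss)
  B: rows 2-4 cols 5-6 z=6 -> covers; best now B (z=6)
  C: rows 4-5 cols 3-6 -> outside (row miss)
  D: rows 2-3 cols 2-5 z=4 -> covers; best now D (z=4)
Winner: D at z=4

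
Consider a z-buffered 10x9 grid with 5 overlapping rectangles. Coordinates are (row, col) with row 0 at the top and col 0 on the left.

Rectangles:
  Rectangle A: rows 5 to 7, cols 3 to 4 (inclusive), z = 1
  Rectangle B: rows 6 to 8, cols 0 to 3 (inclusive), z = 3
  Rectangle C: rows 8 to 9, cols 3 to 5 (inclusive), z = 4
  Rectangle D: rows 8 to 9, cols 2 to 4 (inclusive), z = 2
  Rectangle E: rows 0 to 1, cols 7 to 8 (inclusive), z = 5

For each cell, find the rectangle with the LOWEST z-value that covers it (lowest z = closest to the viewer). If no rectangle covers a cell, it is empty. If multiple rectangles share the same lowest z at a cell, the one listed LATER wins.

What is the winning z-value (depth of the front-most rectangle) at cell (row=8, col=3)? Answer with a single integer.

Answer: 2

Derivation:
Check cell (8,3):
  A: rows 5-7 cols 3-4 -> outside (row miss)
  B: rows 6-8 cols 0-3 z=3 -> covers; best now B (z=3)
  C: rows 8-9 cols 3-5 z=4 -> covers; best now B (z=3)
  D: rows 8-9 cols 2-4 z=2 -> covers; best now D (z=2)
  E: rows 0-1 cols 7-8 -> outside (row miss)
Winner: D at z=2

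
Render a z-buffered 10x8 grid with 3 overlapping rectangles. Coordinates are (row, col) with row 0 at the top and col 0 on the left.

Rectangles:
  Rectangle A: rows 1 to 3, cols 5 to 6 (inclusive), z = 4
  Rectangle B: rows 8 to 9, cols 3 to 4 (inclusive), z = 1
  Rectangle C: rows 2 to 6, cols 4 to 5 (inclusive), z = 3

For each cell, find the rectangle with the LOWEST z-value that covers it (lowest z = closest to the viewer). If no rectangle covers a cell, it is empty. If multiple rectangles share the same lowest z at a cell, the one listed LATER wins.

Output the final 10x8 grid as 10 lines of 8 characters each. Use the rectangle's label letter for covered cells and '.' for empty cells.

........
.....AA.
....CCA.
....CCA.
....CC..
....CC..
....CC..
........
...BB...
...BB...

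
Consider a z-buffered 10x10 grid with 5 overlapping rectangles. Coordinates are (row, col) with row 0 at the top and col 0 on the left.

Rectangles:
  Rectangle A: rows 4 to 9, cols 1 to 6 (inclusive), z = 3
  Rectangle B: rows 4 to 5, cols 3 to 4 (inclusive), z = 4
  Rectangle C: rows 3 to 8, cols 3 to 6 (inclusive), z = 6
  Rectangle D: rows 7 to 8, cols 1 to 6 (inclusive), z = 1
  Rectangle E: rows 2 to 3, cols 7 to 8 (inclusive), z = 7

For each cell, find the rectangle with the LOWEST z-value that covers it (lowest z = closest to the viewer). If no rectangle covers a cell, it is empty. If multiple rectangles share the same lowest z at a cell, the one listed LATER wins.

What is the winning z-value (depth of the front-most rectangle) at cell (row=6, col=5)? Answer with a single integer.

Answer: 3

Derivation:
Check cell (6,5):
  A: rows 4-9 cols 1-6 z=3 -> covers; best now A (z=3)
  B: rows 4-5 cols 3-4 -> outside (row miss)
  C: rows 3-8 cols 3-6 z=6 -> covers; best now A (z=3)
  D: rows 7-8 cols 1-6 -> outside (row miss)
  E: rows 2-3 cols 7-8 -> outside (row miss)
Winner: A at z=3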